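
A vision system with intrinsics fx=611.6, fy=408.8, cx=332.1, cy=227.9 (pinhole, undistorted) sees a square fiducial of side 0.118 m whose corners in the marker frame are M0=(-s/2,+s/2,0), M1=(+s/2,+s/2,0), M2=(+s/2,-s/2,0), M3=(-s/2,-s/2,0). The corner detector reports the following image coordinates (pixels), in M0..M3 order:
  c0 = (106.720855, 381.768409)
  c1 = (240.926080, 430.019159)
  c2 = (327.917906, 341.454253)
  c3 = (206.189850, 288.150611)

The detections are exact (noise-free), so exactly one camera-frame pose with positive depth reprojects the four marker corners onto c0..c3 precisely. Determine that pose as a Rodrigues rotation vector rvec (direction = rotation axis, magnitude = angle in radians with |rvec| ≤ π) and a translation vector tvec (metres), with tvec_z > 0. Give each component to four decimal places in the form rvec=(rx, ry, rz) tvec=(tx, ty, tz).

rvec=(-0.0581, -0.3495, 0.6228) tvec=(-0.0810, 0.1484, 0.4578)

Intrinsics K: fx=611.6, fy=408.8, cx=332.1, cy=227.9
Marker side s = 0.118 m; corners in marker frame (Z=0):
  M0 = (-0.0590, +0.0590, 0)
  M1 = (+0.0590, +0.0590, 0)
  M2 = (+0.0590, -0.0590, 0)
  M3 = (-0.0590, -0.0590, 0)
Detected image corners:
  c0 = (106.720855, 381.768409) px
  c1 = (240.926080, 430.019159) px
  c2 = (327.917906, 341.454253) px
  c3 = (206.189850, 288.150611) px
Planar DLT: solve 8×8 A·h = b for H (H[2,2]=1):
  H  [+1229.29585 -863.87164 +223.88363]
  H  [+669.26055 +647.13672 +360.41497]
  H  [+0.66189 -0.34408 +1.00000]
B = K⁻¹H; ‖b₁‖=2.184176, ‖b₂‖=2.184176; λ = 2/(‖b₁‖+‖b₂‖) = 0.457839, sign → tz>0 ⇒ λ=+0.457839
r₁ = λ·B[:,0] = (+0.75569,+0.58060,+0.30304); r₂ = λ·B[:,1] = (-0.56115,+0.81259,-0.15753)
r₃ = r₁×r₂ = (-0.33771,-0.05100,+0.93987); SVD([r₁ r₂ r₃]) → R = UVᵀ:
  R  [+0.75569 -0.56115 -0.33771]
  R  [+0.58060 +0.81259 -0.05100]
  R  [+0.30304 -0.15753 +0.93987]
t = (-0.08101, +0.14841, +0.45784) m
tr R = 2.508145; θ = arccos((tr R − 1)/2) = 0.716556 rad = 41.056°
axis k = ((R−Rᵀ)₃₂, (R−Rᵀ)₁₃, (R−Rᵀ)₂₁) / (2 sinθ) = (-0.081098, -0.487786, +0.869188)
rvec = θ·k = (-0.058111, -0.349526, +0.622822)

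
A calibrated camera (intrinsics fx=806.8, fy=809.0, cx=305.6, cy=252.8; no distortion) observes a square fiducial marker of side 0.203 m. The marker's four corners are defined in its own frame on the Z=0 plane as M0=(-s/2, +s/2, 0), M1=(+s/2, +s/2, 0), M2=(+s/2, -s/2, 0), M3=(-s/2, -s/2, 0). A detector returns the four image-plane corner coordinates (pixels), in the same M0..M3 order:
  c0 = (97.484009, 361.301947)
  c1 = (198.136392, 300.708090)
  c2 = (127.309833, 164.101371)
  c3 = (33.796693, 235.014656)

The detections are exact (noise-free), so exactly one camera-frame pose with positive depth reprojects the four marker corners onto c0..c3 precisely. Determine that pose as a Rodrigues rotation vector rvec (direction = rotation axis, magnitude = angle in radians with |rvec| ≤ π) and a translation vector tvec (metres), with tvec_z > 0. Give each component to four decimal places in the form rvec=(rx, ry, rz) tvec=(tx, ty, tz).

Intrinsics K: fx=806.8, fy=809.0, cx=305.6, cy=252.8
Marker side s = 0.203 m; corners in marker frame (Z=0):
  M0 = (-0.1015, +0.1015, 0)
  M1 = (+0.1015, +0.1015, 0)
  M2 = (+0.1015, -0.1015, 0)
  M3 = (-0.1015, -0.1015, 0)
Detected image corners:
  c0 = (97.484009, 361.301947) px
  c1 = (198.136392, 300.708090) px
  c2 = (127.309833, 164.101371) px
  c3 = (33.796693, 235.014656) px
Planar DLT: solve 8×8 A·h = b for H (H[2,2]=1):
  H  [+429.95610 +322.56291 +111.86454]
  H  [-435.97922 +627.84918 +266.22163]
  H  [-0.42178 -0.07006 +1.00000]
B = K⁻¹H; ‖b₁‖=0.907433, ‖b₂‖=0.907433; λ = 2/(‖b₁‖+‖b₂‖) = 1.102009, sign → tz>0 ⇒ λ=+1.102009
r₁ = λ·B[:,0] = (+0.76334,-0.44864,-0.46480); r₂ = λ·B[:,1] = (+0.46983,+0.87937,-0.07720)
r₃ = r₁×r₂ = (+0.44337,-0.15945,+0.88204); SVD([r₁ r₂ r₃]) → R = UVᵀ:
  R  [+0.76334 +0.46983 +0.44337]
  R  [-0.44864 +0.87937 -0.15945]
  R  [-0.46480 -0.07720 +0.88204]
t = (-0.26462, +0.01828, +1.10201) m
tr R = 2.524751; θ = arccos((tr R − 1)/2) = 0.703820 rad = 40.326°
axis k = ((R−Rᵀ)₃₂, (R−Rᵀ)₁₃, (R−Rᵀ)₂₁) / (2 sinθ) = (+0.063543, +0.701686, -0.709647)
rvec = θ·k = (+0.044723, +0.493861, -0.499464)

rvec=(0.0447, 0.4939, -0.4995) tvec=(-0.2646, 0.0183, 1.1020)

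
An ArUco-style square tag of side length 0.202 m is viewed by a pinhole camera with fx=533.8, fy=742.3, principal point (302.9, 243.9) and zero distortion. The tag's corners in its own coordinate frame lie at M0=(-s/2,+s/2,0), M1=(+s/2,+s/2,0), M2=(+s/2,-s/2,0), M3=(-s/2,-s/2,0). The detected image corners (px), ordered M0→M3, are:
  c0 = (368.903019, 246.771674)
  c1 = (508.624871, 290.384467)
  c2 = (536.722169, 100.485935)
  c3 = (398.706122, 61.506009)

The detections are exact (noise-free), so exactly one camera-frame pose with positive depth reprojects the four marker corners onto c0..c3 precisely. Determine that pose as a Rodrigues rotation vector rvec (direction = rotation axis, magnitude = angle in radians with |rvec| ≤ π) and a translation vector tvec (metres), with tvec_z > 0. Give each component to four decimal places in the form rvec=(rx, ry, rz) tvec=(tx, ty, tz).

rvec=(-0.0727, 0.0730, 0.2251) tvec=(0.2167, -0.0730, 0.7725)

Intrinsics K: fx=533.8, fy=742.3, cx=302.9, cy=243.9
Marker side s = 0.202 m; corners in marker frame (Z=0):
  M0 = (-0.1010, +0.1010, 0)
  M1 = (+0.1010, +0.1010, 0)
  M2 = (+0.1010, -0.1010, 0)
  M3 = (-0.1010, -0.1010, 0)
Detected image corners:
  c0 = (368.903019, 246.771674) px
  c1 = (508.624871, 290.384467) px
  c2 = (536.722169, 100.485935) px
  c3 = (398.706122, 61.506009) px
Planar DLT: solve 8×8 A·h = b for H (H[2,2]=1):
  H  [+640.25207 -180.75981 +452.62963]
  H  [+186.14630 +914.08168 +173.78830]
  H  [-0.10410 -0.08251 +1.00000]
B = K⁻¹H; ‖b₁‖=1.294549, ‖b₂‖=1.294549; λ = 2/(‖b₁‖+‖b₂‖) = 0.772470, sign → tz>0 ⇒ λ=+0.772470
r₁ = λ·B[:,0] = (+0.97215,+0.22013,-0.08042); r₂ = λ·B[:,1] = (-0.22541,+0.97218,-0.06374)
r₃ = r₁×r₂ = (+0.06415,+0.08009,+0.99472); SVD([r₁ r₂ r₃]) → R = UVᵀ:
  R  [+0.97215 -0.22541 +0.06415]
  R  [+0.22013 +0.97218 +0.08009]
  R  [-0.08042 -0.06374 +0.99472]
t = (+0.21668, -0.07296, +0.77247) m
tr R = 2.939047; θ = arccos((tr R − 1)/2) = 0.247518 rad = 14.182°
axis k = ((R−Rᵀ)₃₂, (R−Rᵀ)₁₃, (R−Rᵀ)₂₁) / (2 sinθ) = (-0.293527, +0.295026, +0.909286)
rvec = θ·k = (-0.072653, +0.073024, +0.225065)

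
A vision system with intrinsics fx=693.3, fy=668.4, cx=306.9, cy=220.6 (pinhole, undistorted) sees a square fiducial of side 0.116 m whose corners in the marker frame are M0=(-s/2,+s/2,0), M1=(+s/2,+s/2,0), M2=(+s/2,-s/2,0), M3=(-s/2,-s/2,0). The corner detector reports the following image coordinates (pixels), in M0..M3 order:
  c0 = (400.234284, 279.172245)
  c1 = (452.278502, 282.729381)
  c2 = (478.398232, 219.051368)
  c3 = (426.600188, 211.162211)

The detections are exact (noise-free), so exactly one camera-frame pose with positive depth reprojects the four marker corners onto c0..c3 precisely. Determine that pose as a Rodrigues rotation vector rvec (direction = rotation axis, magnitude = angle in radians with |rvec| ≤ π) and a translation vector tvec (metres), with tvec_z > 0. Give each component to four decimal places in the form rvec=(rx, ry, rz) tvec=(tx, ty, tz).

Intrinsics K: fx=693.3, fy=668.4, cx=306.9, cy=220.6
Marker side s = 0.116 m; corners in marker frame (Z=0):
  M0 = (-0.0580, +0.0580, 0)
  M1 = (+0.0580, +0.0580, 0)
  M2 = (+0.0580, -0.0580, 0)
  M3 = (-0.0580, -0.0580, 0)
Detected image corners:
  c0 = (400.234284, 279.172245) px
  c1 = (452.278502, 282.729381) px
  c2 = (478.398232, 219.051368) px
  c3 = (426.600188, 211.162211) px
Planar DLT: solve 8×8 A·h = b for H (H[2,2]=1):
  H  [+687.82196 -122.74479 +440.02180]
  H  [+184.68189 +625.42789 +248.56913]
  H  [+0.54671 +0.23545 +1.00000]
B = K⁻¹H; ‖b₁‖=0.933121, ‖b₂‖=0.933121; λ = 2/(‖b₁‖+‖b₂‖) = 1.071672, sign → tz>0 ⇒ λ=+1.071672
r₁ = λ·B[:,0] = (+0.80385,+0.10274,+0.58589); r₂ = λ·B[:,1] = (-0.30143,+0.91949,+0.25233)
r₃ = r₁×r₂ = (-0.51280,-0.37944,+0.77010); SVD([r₁ r₂ r₃]) → R = UVᵀ:
  R  [+0.80385 -0.30143 -0.51280]
  R  [+0.10274 +0.91949 -0.37944]
  R  [+0.58589 +0.25233 +0.77010]
t = (+0.20577, +0.04484, +1.07167) m
tr R = 2.493449; θ = arccos((tr R − 1)/2) = 0.727672 rad = 41.693°
axis k = ((R−Rᵀ)₃₂, (R−Rᵀ)₁₃, (R−Rᵀ)₂₁) / (2 sinθ) = (+0.474918, -0.825919, +0.303826)
rvec = θ·k = (+0.345585, -0.600999, +0.221086)

rvec=(0.3456, -0.6010, 0.2211) tvec=(0.2058, 0.0448, 1.0717)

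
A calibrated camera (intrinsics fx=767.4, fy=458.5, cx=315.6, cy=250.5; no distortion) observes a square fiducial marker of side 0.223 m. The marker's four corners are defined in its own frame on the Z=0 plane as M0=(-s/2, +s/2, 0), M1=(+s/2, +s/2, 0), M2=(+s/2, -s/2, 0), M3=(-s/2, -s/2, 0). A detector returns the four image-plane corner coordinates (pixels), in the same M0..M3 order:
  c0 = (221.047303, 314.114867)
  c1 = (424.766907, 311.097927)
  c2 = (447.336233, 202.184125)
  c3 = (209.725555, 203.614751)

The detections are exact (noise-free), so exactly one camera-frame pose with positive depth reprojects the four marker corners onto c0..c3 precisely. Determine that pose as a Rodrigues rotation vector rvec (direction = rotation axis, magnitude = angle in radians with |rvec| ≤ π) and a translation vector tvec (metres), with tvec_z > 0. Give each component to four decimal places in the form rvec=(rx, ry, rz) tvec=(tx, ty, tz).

Intrinsics K: fx=767.4, fy=458.5, cx=315.6, cy=250.5
Marker side s = 0.223 m; corners in marker frame (Z=0):
  M0 = (-0.1115, +0.1115, 0)
  M1 = (+0.1115, +0.1115, 0)
  M2 = (+0.1115, -0.1115, 0)
  M3 = (-0.1115, -0.1115, 0)
Detected image corners:
  c0 = (221.047303, 314.114867) px
  c1 = (424.766907, 311.097927) px
  c2 = (447.336233, 202.184125) px
  c3 = (209.725555, 203.614751) px
Planar DLT: solve 8×8 A·h = b for H (H[2,2]=1):
  H  [+1009.35781 +199.09896 +326.47236]
  H  [+10.07581 +669.96735 +261.96780]
  H  [+0.07884 +0.69074 +1.00000]
B = K⁻¹H; ‖b₁‖=1.285465, ‖b₂‖=1.285465; λ = 2/(‖b₁‖+‖b₂‖) = 0.777929, sign → tz>0 ⇒ λ=+0.777929
r₁ = λ·B[:,0] = (+0.99798,-0.01641,+0.06133); r₂ = λ·B[:,1] = (-0.01916,+0.84315,+0.53734)
r₃ = r₁×r₂ = (-0.06053,-0.53743,+0.84113); SVD([r₁ r₂ r₃]) → R = UVᵀ:
  R  [+0.99798 -0.01916 -0.06053]
  R  [-0.01641 +0.84315 -0.53743]
  R  [+0.06133 +0.53734 +0.84113]
t = (+0.01102, +0.01946, +0.77793) m
tr R = 2.682259; θ = arccos((tr R − 1)/2) = 0.571428 rad = 32.740°
axis k = ((R−Rᵀ)₃₂, (R−Rᵀ)₁₃, (R−Rᵀ)₂₁) / (2 sinθ) = (+0.993630, -0.112666, +0.002535)
rvec = θ·k = (+0.567788, -0.064381, +0.001449)

rvec=(0.5678, -0.0644, 0.0014) tvec=(0.0110, 0.0195, 0.7779)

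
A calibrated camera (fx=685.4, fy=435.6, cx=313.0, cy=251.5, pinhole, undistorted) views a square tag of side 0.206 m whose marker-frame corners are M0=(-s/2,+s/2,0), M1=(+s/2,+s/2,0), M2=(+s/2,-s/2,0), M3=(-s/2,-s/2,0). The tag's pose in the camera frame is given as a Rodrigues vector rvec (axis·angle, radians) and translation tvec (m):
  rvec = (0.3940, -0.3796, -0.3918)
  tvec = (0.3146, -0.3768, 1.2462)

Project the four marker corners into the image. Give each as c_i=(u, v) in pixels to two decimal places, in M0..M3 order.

c0=(452.14, 167.21) c1=(537.78, 141.29) c2=(520.82, 71.11) c3=(427.79, 95.60)

Intrinsics K: fx=685.4, fy=435.6, cx=313.0, cy=251.5
Marker side s = 0.206 m; corners in marker frame (Z=0):
  M0 = (-0.1030, +0.1030, 0)
  M1 = (+0.1030, +0.1030, 0)
  M2 = (+0.1030, -0.1030, 0)
  M3 = (-0.1030, -0.1030, 0)
rvec = (0.3940, -0.3796, -0.3918), |rvec| = θ = 0.67293 rad = 38.556°
Rodrigues: sinθ=0.62328, 1−cosθ=0.21800; R = I + sinθ·[k]× + (1−cosθ)·[k]×²:
    [+0.85673 +0.29089 -0.42591]
    [-0.43489 +0.85137 -0.29333]
    [+0.27728 +0.43653 +0.85590]
t = (0.3146, -0.3768, 1.2462) m
M0: Pc = R·M0+t = (+0.25632, -0.24432, +1.26260); u = 685.4·(+0.25632)/1.26260 + 313.0 = 452.1417, v = 435.6·(-0.24432)/1.26260 + 251.5 = 167.2109
M1: Pc = R·M1+t = (+0.43280, -0.33390, +1.31972); u = 685.4·(+0.43280)/1.31972 + 313.0 = 537.7780, v = 435.6·(-0.33390)/1.31972 + 251.5 = 141.2887
M2: Pc = R·M2+t = (+0.37288, -0.50928, +1.22980); u = 685.4·(+0.37288)/1.22980 + 313.0 = 520.8172, v = 435.6·(-0.50928)/1.22980 + 251.5 = 71.1089
M3: Pc = R·M3+t = (+0.19640, -0.41970, +1.17268); u = 685.4·(+0.19640)/1.17268 + 313.0 = 427.7879, v = 435.6·(-0.41970)/1.17268 + 251.5 = 95.6005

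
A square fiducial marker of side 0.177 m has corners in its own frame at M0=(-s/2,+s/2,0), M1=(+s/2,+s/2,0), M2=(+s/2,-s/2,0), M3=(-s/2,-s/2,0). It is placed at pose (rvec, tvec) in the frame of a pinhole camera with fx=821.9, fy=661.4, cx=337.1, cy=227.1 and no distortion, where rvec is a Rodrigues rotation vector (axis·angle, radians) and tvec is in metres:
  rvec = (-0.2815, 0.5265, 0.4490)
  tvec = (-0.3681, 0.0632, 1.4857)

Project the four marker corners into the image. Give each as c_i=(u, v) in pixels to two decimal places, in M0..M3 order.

c0=(78.34, 274.92) c1=(139.76, 305.86) c2=(191.25, 234.60) c3=(127.66, 208.57)

Intrinsics K: fx=821.9, fy=661.4, cx=337.1, cy=227.1
Marker side s = 0.177 m; corners in marker frame (Z=0):
  M0 = (-0.0885, +0.0885, 0)
  M1 = (+0.0885, +0.0885, 0)
  M2 = (+0.0885, -0.0885, 0)
  M3 = (-0.0885, -0.0885, 0)
rvec = (-0.2815, 0.5265, 0.4490), |rvec| = θ = 0.74702 rad = 42.801°
Rodrigues: sinθ=0.67946, 1−cosθ=0.26629; R = I + sinθ·[k]× + (1−cosθ)·[k]×²:
    [+0.77153 -0.47911 +0.41857]
    [+0.33767 +0.86599 +0.36884]
    [-0.53919 -0.14324 +0.82991]
t = (-0.3681, 0.0632, 1.4857) m
M0: Pc = R·M0+t = (-0.47878, +0.10996, +1.52074); u = 821.9·(-0.47878)/1.52074 + 337.1 = 78.3379, v = 661.4·(+0.10996)/1.52074 + 227.1 = 274.9222
M1: Pc = R·M1+t = (-0.34222, +0.16972, +1.42531); u = 821.9·(-0.34222)/1.42531 + 337.1 = 139.7586, v = 661.4·(+0.16972)/1.42531 + 227.1 = 305.8587
M2: Pc = R·M2+t = (-0.25742, +0.01644, +1.45066); u = 821.9·(-0.25742)/1.45066 + 337.1 = 191.2542, v = 661.4·(+0.01644)/1.45066 + 227.1 = 234.5971
M3: Pc = R·M3+t = (-0.39398, -0.04332, +1.54609); u = 821.9·(-0.39398)/1.54609 + 337.1 = 127.6619, v = 661.4·(-0.04332)/1.54609 + 227.1 = 208.5667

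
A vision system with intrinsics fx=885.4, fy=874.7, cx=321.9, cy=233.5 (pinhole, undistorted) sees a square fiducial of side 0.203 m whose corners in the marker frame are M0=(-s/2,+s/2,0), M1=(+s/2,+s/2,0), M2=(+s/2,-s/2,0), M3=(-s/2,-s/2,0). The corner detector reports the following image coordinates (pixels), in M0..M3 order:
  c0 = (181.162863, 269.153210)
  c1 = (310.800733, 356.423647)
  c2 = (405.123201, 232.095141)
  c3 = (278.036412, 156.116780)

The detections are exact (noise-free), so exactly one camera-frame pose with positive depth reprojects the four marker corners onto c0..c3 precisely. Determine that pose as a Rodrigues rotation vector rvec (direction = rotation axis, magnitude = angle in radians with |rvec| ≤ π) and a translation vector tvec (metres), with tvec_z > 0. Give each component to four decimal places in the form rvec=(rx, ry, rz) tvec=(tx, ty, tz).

Intrinsics K: fx=885.4, fy=874.7, cx=321.9, cy=233.5
Marker side s = 0.203 m; corners in marker frame (Z=0):
  M0 = (-0.1015, +0.1015, 0)
  M1 = (+0.1015, +0.1015, 0)
  M2 = (+0.1015, -0.1015, 0)
  M3 = (-0.1015, -0.1015, 0)
Detected image corners:
  c0 = (181.162863, 269.153210) px
  c1 = (310.800733, 356.423647) px
  c2 = (405.123201, 232.095141) px
  c3 = (278.036412, 156.116780) px
Planar DLT: solve 8×8 A·h = b for H (H[2,2]=1):
  H  [+554.16414 -557.92840 +293.48577]
  H  [+333.98732 +508.98188 +250.56746]
  H  [-0.26542 -0.29557 +1.00000]
B = K⁻¹H; ‖b₁‖=0.892867, ‖b₂‖=0.892867; λ = 2/(‖b₁‖+‖b₂‖) = 1.119988, sign → tz>0 ⇒ λ=+1.119988
r₁ = λ·B[:,0] = (+0.80906,+0.50700,-0.29726); r₂ = λ·B[:,1] = (-0.58540,+0.74008,-0.33104)
r₃ = r₁×r₂ = (+0.05216,+0.44185,+0.89557); SVD([r₁ r₂ r₃]) → R = UVᵀ:
  R  [+0.80906 -0.58540 +0.05216]
  R  [+0.50700 +0.74008 +0.44185]
  R  [-0.29726 -0.33104 +0.89557]
t = (-0.03594, +0.02185, +1.11999) m
tr R = 2.444720; θ = arccos((tr R − 1)/2) = 0.763587 rad = 43.750°
axis k = ((R−Rᵀ)₃₂, (R−Rᵀ)₁₃, (R−Rᵀ)₂₁) / (2 sinθ) = (-0.558831, +0.252652, +0.789857)
rvec = θ·k = (-0.426716, +0.192922, +0.603125)

rvec=(-0.4267, 0.1929, 0.6031) tvec=(-0.0359, 0.0219, 1.1200)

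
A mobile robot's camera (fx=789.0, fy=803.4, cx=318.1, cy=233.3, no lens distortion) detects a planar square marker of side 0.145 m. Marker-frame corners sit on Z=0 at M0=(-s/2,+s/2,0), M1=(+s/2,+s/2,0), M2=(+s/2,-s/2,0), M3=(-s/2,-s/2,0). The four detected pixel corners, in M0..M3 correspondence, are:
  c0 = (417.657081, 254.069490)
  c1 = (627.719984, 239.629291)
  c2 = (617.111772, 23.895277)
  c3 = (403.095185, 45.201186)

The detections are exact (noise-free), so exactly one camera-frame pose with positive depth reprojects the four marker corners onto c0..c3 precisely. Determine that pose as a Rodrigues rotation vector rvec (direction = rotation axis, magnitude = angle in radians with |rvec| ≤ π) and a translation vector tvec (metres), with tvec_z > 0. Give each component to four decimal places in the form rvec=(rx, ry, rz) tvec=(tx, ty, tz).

rvec=(0.0823, 0.1136, -0.0759) tvec=(0.1372, -0.0626, 0.5503)

Intrinsics K: fx=789.0, fy=803.4, cx=318.1, cy=233.3
Marker side s = 0.145 m; corners in marker frame (Z=0):
  M0 = (-0.0725, +0.0725, 0)
  M1 = (+0.0725, +0.0725, 0)
  M2 = (+0.0725, -0.0725, 0)
  M3 = (-0.0725, -0.0725, 0)
Detected image corners:
  c0 = (417.657081, 254.069490) px
  c1 = (627.719984, 239.629291) px
  c2 = (617.111772, 23.895277) px
  c3 = (403.095185, 45.201186) px
Planar DLT: solve 8×8 A·h = b for H (H[2,2]=1):
  H  [+1353.16656 +159.87859 +514.83740]
  H  [-152.72876 +1483.63963 +141.92170]
  H  [-0.21115 +0.14113 +1.00000]
B = K⁻¹H; ‖b₁‖=1.817080, ‖b₂‖=1.817080; λ = 2/(‖b₁‖+‖b₂‖) = 0.550334, sign → tz>0 ⇒ λ=+0.550334
r₁ = λ·B[:,0] = (+0.99069,-0.07088,-0.11620); r₂ = λ·B[:,1] = (+0.08020,+0.99375,+0.07767)
r₃ = r₁×r₂ = (+0.10997,-0.08626,+0.99018); SVD([r₁ r₂ r₃]) → R = UVᵀ:
  R  [+0.99069 +0.08020 +0.10997]
  R  [-0.07088 +0.99375 -0.08626]
  R  [-0.11620 +0.07767 +0.99018]
t = (+0.13723, -0.06259, +0.55033) m
tr R = 2.974626; θ = arccos((tr R − 1)/2) = 0.159462 rad = 9.136°
axis k = ((R−Rᵀ)₃₂, (R−Rᵀ)₁₃, (R−Rᵀ)₂₁) / (2 sinθ) = (+0.516192, +0.712197, -0.475732)
rvec = θ·k = (+0.082313, +0.113568, -0.075861)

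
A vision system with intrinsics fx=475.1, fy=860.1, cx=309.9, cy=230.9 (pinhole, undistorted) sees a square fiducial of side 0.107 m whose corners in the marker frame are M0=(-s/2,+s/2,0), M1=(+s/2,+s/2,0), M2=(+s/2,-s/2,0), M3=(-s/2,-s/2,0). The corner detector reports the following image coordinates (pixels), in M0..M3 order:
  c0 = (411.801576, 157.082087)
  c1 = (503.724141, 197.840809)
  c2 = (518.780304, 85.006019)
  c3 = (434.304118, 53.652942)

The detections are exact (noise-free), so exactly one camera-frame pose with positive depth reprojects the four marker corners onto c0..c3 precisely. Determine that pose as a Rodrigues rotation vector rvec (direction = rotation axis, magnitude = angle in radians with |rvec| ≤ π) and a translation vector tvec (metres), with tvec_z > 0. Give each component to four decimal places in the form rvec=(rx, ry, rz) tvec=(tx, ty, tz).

Intrinsics K: fx=475.1, fy=860.1, cx=309.9, cy=230.9
Marker side s = 0.107 m; corners in marker frame (Z=0):
  M0 = (-0.0535, +0.0535, 0)
  M1 = (+0.0535, +0.0535, 0)
  M2 = (+0.0535, -0.0535, 0)
  M3 = (-0.0535, -0.0535, 0)
Detected image corners:
  c0 = (411.801576, 157.082087) px
  c1 = (503.724141, 197.840809) px
  c2 = (518.780304, 85.006019) px
  c3 = (434.304118, 53.652942) px
Planar DLT: solve 8×8 A·h = b for H (H[2,2]=1):
  H  [+582.79460 -596.12667 +466.39258]
  H  [+271.51002 +898.52058 +120.30183]
  H  [-0.51338 -0.89834 +1.00000]
B = K⁻¹H; ‖b₁‖=1.705181, ‖b₂‖=1.705181; λ = 2/(‖b₁‖+‖b₂‖) = 0.586448, sign → tz>0 ⇒ λ=+0.586448
r₁ = λ·B[:,0] = (+0.91577,+0.26595,-0.30107); r₂ = λ·B[:,1] = (-0.39220,+0.75408,-0.52683)
r₃ = r₁×r₂ = (+0.08692,+0.60053,+0.79486); SVD([r₁ r₂ r₃]) → R = UVᵀ:
  R  [+0.91577 -0.39220 +0.08692]
  R  [+0.26595 +0.75408 +0.60053]
  R  [-0.30107 -0.52683 +0.79486]
t = (+0.19317, -0.07541, +0.58645) m
tr R = 2.464704; θ = arccos((tr R − 1)/2) = 0.749026 rad = 42.916°
axis k = ((R−Rᵀ)₃₂, (R−Rᵀ)₁₃, (R−Rᵀ)₂₁) / (2 sinθ) = (-0.827817, +0.284898, +0.483273)
rvec = θ·k = (-0.620057, +0.213396, +0.361984)

rvec=(-0.6201, 0.2134, 0.3620) tvec=(0.1932, -0.0754, 0.5864)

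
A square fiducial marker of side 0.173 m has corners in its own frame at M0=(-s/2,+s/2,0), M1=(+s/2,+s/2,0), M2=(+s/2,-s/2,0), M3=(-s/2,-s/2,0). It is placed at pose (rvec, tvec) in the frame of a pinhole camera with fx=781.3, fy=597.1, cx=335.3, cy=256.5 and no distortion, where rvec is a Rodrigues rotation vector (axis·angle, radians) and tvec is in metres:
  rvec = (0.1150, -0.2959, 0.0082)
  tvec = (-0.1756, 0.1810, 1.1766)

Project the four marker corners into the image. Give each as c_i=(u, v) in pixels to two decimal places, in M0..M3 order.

c0=(160.01, 394.17) c1=(274.02, 387.69) c2=(275.86, 303.74) c3=(159.99, 306.62)

Intrinsics K: fx=781.3, fy=597.1, cx=335.3, cy=256.5
Marker side s = 0.173 m; corners in marker frame (Z=0):
  M0 = (-0.0865, +0.0865, 0)
  M1 = (+0.0865, +0.0865, 0)
  M2 = (+0.0865, -0.0865, 0)
  M3 = (-0.0865, -0.0865, 0)
rvec = (0.1150, -0.2959, 0.0082), |rvec| = θ = 0.31757 rad = 18.195°
Rodrigues: sinθ=0.31226, 1−cosθ=0.05000; R = I + sinθ·[k]× + (1−cosθ)·[k]×²:
    [+0.95655 -0.02493 -0.29048]
    [-0.00881 +0.99341 -0.11428]
    [+0.29142 +0.11187 +0.95003]
t = (-0.1756, 0.1810, 1.1766) m
M0: Pc = R·M0+t = (-0.26050, +0.26769, +1.16107); u = 781.3·(-0.26050)/1.16107 + 335.3 = 160.0066, v = 597.1·(+0.26769)/1.16107 + 256.5 = 394.1652
M1: Pc = R·M1+t = (-0.09501, +0.26617, +1.21148); u = 781.3·(-0.09501)/1.21148 + 335.3 = 274.0239, v = 597.1·(+0.26617)/1.21148 + 256.5 = 387.6852
M2: Pc = R·M2+t = (-0.09070, +0.09431, +1.19213); u = 781.3·(-0.09070)/1.19213 + 335.3 = 275.8562, v = 597.1·(+0.09431)/1.19213 + 256.5 = 303.7359
M3: Pc = R·M3+t = (-0.25619, +0.09583, +1.14172); u = 781.3·(-0.25619)/1.14172 + 335.3 = 159.9870, v = 597.1·(+0.09583)/1.14172 + 256.5 = 306.6187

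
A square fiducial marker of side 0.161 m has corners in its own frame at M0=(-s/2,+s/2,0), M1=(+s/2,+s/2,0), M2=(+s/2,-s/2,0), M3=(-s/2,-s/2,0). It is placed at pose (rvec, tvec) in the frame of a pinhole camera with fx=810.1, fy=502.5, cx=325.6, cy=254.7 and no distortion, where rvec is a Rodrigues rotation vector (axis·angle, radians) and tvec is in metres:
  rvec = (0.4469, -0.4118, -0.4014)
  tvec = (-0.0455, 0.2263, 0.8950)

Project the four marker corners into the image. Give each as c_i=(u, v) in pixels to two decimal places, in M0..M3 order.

c0=(244.82, 436.49) c1=(363.42, 389.18) c2=(325.44, 325.05) c3=(193.52, 373.21)

Intrinsics K: fx=810.1, fy=502.5, cx=325.6, cy=254.7
Marker side s = 0.161 m; corners in marker frame (Z=0):
  M0 = (-0.0805, +0.0805, 0)
  M1 = (+0.0805, +0.0805, 0)
  M2 = (+0.0805, -0.0805, 0)
  M3 = (-0.0805, -0.0805, 0)
rvec = (0.4469, -0.4118, -0.4014), |rvec| = θ = 0.72830 rad = 41.729°
Rodrigues: sinθ=0.66560, 1−cosθ=0.25369; R = I + sinθ·[k]× + (1−cosθ)·[k]×²:
    [+0.84183 +0.27882 -0.46215]
    [-0.45486 +0.82741 -0.32937]
    [+0.29055 +0.48749 +0.82337]
t = (-0.0455, 0.2263, 0.8950) m
M0: Pc = R·M0+t = (-0.09082, +0.32952, +0.91085); u = 810.1·(-0.09082)/0.91085 + 325.6 = 244.8242, v = 502.5·(+0.32952)/0.91085 + 254.7 = 436.4917
M1: Pc = R·M1+t = (+0.04471, +0.25629, +0.95763); u = 810.1·(+0.04471)/0.95763 + 325.6 = 363.4242, v = 502.5·(+0.25629)/0.95763 + 254.7 = 389.1837
M2: Pc = R·M2+t = (-0.00018, +0.12308, +0.87915); u = 810.1·(-0.00018)/0.87915 + 325.6 = 325.4360, v = 502.5·(+0.12308)/0.87915 + 254.7 = 325.0477
M3: Pc = R·M3+t = (-0.13571, +0.19631, +0.83237); u = 810.1·(-0.13571)/0.83237 + 325.6 = 193.5180, v = 502.5·(+0.19631)/0.83237 + 254.7 = 373.2121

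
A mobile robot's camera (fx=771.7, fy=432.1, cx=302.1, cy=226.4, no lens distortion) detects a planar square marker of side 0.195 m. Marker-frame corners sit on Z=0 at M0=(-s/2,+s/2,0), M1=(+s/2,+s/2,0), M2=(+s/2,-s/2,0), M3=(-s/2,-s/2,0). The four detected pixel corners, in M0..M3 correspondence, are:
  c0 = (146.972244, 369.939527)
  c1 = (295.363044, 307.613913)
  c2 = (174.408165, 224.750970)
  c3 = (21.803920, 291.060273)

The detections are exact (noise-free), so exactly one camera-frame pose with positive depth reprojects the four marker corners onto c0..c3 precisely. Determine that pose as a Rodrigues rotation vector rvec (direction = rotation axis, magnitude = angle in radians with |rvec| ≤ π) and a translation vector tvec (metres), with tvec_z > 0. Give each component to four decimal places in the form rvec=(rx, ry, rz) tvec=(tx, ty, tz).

Intrinsics K: fx=771.7, fy=432.1, cx=302.1, cy=226.4
Marker side s = 0.195 m; corners in marker frame (Z=0):
  M0 = (-0.0975, +0.0975, 0)
  M1 = (+0.0975, +0.0975, 0)
  M2 = (+0.0975, -0.0975, 0)
  M3 = (-0.0975, -0.0975, 0)
Detected image corners:
  c0 = (146.972244, 369.939527) px
  c1 = (295.363044, 307.613913) px
  c2 = (174.408165, 224.750970) px
  c3 = (21.803920, 291.060273) px
Planar DLT: solve 8×8 A·h = b for H (H[2,2]=1):
  H  [+758.16834 +665.04233 +160.29425]
  H  [-354.64669 +477.93663 +299.44062]
  H  [-0.08388 +0.21216 +1.00000]
B = K⁻¹H; ‖b₁‖=1.281131, ‖b₂‖=1.281131; λ = 2/(‖b₁‖+‖b₂‖) = 0.780561, sign → tz>0 ⇒ λ=+0.780561
r₁ = λ·B[:,0] = (+0.79250,-0.60634,-0.06547); r₂ = λ·B[:,1] = (+0.60785,+0.77659,+0.16561)
r₃ = r₁×r₂ = (-0.04957,-0.17104,+0.98402); SVD([r₁ r₂ r₃]) → R = UVᵀ:
  R  [+0.79250 +0.60785 -0.04957]
  R  [-0.60634 +0.77659 -0.17104]
  R  [-0.06547 +0.16561 +0.98402]
t = (-0.14343, +0.13194, +0.78056) m
tr R = 2.553113; θ = arccos((tr R − 1)/2) = 0.681614 rad = 39.054°
axis k = ((R−Rᵀ)₃₂, (R−Rᵀ)₁₃, (R−Rᵀ)₂₁) / (2 sinθ) = (+0.267159, +0.012623, -0.963570)
rvec = θ·k = (+0.182099, +0.008604, -0.656783)

rvec=(0.1821, 0.0086, -0.6568) tvec=(-0.1434, 0.1319, 0.7806)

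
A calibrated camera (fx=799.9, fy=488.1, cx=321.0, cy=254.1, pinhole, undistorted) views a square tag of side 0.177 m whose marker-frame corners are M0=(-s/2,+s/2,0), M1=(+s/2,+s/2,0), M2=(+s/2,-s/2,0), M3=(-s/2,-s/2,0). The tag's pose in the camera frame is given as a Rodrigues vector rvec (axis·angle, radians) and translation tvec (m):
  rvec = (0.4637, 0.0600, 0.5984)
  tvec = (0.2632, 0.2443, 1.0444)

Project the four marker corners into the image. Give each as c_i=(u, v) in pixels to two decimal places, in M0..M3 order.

Intrinsics K: fx=799.9, fy=488.1, cx=321.0, cy=254.1
Marker side s = 0.177 m; corners in marker frame (Z=0):
  M0 = (-0.0885, +0.0885, 0)
  M1 = (+0.0885, +0.0885, 0)
  M2 = (+0.0885, -0.0885, 0)
  M3 = (-0.0885, -0.0885, 0)
rvec = (0.4637, 0.0600, 0.5984), |rvec| = θ = 0.75941 rad = 43.511°
Rodrigues: sinθ=0.68849, 1−cosθ=0.27476; R = I + sinθ·[k]× + (1−cosθ)·[k]×²:
    [+0.82768 -0.52926 +0.18660]
    [+0.55577 +0.72696 -0.40329]
    [+0.07780 +0.43750 +0.89584]
t = (0.2632, 0.2443, 1.0444) m
M0: Pc = R·M0+t = (+0.14311, +0.25945, +1.07623); u = 799.9·(+0.14311)/1.07623 + 321.0 = 427.3651, v = 488.1·(+0.25945)/1.07623 + 254.1 = 371.7672
M1: Pc = R·M1+t = (+0.28961, +0.35782, +1.09000); u = 799.9·(+0.28961)/1.09000 + 321.0 = 533.5305, v = 488.1·(+0.35782)/1.09000 + 254.1 = 414.3313
M2: Pc = R·M2+t = (+0.38329, +0.22915, +1.01257); u = 799.9·(+0.38329)/1.01257 + 321.0 = 623.7887, v = 488.1·(+0.22915)/1.01257 + 254.1 = 364.5601
M3: Pc = R·M3+t = (+0.23679, +0.13078, +0.99880); u = 799.9·(+0.23679)/0.99880 + 321.0 = 510.6366, v = 488.1·(+0.13078)/0.99880 + 254.1 = 318.0098

c0=(427.37, 371.77) c1=(533.53, 414.33) c2=(623.79, 364.56) c3=(510.64, 318.01)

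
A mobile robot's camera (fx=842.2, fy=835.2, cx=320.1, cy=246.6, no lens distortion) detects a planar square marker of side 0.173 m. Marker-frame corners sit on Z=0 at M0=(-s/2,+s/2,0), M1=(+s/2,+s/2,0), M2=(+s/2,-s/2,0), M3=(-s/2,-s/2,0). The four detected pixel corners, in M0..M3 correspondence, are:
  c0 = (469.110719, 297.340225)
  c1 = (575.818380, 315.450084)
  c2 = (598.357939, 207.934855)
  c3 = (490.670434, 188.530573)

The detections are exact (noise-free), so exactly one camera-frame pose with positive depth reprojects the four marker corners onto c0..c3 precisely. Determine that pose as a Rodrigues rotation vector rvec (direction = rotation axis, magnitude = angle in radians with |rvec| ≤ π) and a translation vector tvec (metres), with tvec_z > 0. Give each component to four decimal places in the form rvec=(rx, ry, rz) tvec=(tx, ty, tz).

Intrinsics K: fx=842.2, fy=835.2, cx=320.1, cy=246.6
Marker side s = 0.173 m; corners in marker frame (Z=0):
  M0 = (-0.0865, +0.0865, 0)
  M1 = (+0.0865, +0.0865, 0)
  M2 = (+0.0865, -0.0865, 0)
  M3 = (-0.0865, -0.0865, 0)
Detected image corners:
  c0 = (469.110719, 297.340225) px
  c1 = (575.818380, 315.450084) px
  c2 = (598.357939, 207.934855) px
  c3 = (490.670434, 188.530573) px
Planar DLT: solve 8×8 A·h = b for H (H[2,2]=1):
  H  [+650.53706 -92.92288 +533.69627]
  H  [+123.02206 +641.53614 +252.66387]
  H  [+0.05795 +0.06475 +1.00000]
B = K⁻¹H; ‖b₁‖=0.763812, ‖b₂‖=0.763812; λ = 2/(‖b₁‖+‖b₂‖) = 1.309222, sign → tz>0 ⇒ λ=+1.309222
r₁ = λ·B[:,0] = (+0.98244,+0.17044,+0.07586); r₂ = λ·B[:,1] = (-0.17667,+0.98061,+0.08478)
r₃ = r₁×r₂ = (-0.05994,-0.09669,+0.99351); SVD([r₁ r₂ r₃]) → R = UVᵀ:
  R  [+0.98244 -0.17667 -0.05994]
  R  [+0.17044 +0.98061 -0.09669]
  R  [+0.07586 +0.08478 +0.99351]
t = (+0.33204, +0.00951, +1.30922) m
tr R = 2.956562; θ = arccos((tr R − 1)/2) = 0.208797 rad = 11.963°
axis k = ((R−Rᵀ)₃₂, (R−Rᵀ)₁₃, (R−Rᵀ)₂₁) / (2 sinθ) = (+0.437736, -0.327590, +0.837300)
rvec = θ·k = (+0.091398, -0.068400, +0.174826)

rvec=(0.0914, -0.0684, 0.1748) tvec=(0.3320, 0.0095, 1.3092)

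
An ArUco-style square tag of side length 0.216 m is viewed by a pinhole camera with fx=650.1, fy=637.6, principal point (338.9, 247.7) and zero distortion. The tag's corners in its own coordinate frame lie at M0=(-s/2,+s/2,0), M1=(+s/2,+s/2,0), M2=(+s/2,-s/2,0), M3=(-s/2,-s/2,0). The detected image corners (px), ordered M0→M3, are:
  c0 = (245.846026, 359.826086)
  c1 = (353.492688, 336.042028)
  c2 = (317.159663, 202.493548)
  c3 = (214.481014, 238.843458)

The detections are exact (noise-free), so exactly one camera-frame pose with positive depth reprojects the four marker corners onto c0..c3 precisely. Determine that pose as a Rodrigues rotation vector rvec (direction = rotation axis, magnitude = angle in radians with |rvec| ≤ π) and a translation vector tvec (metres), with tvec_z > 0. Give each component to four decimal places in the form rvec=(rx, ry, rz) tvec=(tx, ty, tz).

Intrinsics K: fx=650.1, fy=637.6, cx=338.9, cy=247.7
Marker side s = 0.216 m; corners in marker frame (Z=0):
  M0 = (-0.1080, +0.1080, 0)
  M1 = (+0.1080, +0.1080, 0)
  M2 = (+0.1080, -0.1080, 0)
  M3 = (-0.1080, -0.1080, 0)
Detected image corners:
  c0 = (245.846026, 359.826086) px
  c1 = (353.492688, 336.042028) px
  c2 = (317.159663, 202.493548) px
  c3 = (214.481014, 238.843458) px
Planar DLT: solve 8×8 A·h = b for H (H[2,2]=1):
  H  [+353.09073 +137.31367 +279.93815]
  H  [-273.83470 +568.79597 +284.61185]
  H  [-0.47283 -0.06652 +1.00000]
B = K⁻¹H; ‖b₁‖=0.952620, ‖b₂‖=0.952620; λ = 2/(‖b₁‖+‖b₂‖) = 1.049736, sign → tz>0 ⇒ λ=+1.049736
r₁ = λ·B[:,0] = (+0.82890,-0.25801,-0.49635); r₂ = λ·B[:,1] = (+0.25813,+0.96358,-0.06983)
r₃ = r₁×r₂ = (+0.49629,-0.07024,+0.86531); SVD([r₁ r₂ r₃]) → R = UVᵀ:
  R  [+0.82890 +0.25813 +0.49629]
  R  [-0.25801 +0.96358 -0.07024]
  R  [-0.49635 -0.06983 +0.86531]
t = (-0.09521, +0.06077, +1.04974) m
tr R = 2.657791; θ = arccos((tr R − 1)/2) = 0.593666 rad = 34.015°
axis k = ((R−Rᵀ)₃₂, (R−Rᵀ)₁₃, (R−Rᵀ)₂₁) / (2 sinθ) = (+0.000372, +0.887230, -0.461328)
rvec = θ·k = (+0.000221, +0.526718, -0.273875)

rvec=(0.0002, 0.5267, -0.2739) tvec=(-0.0952, 0.0608, 1.0497)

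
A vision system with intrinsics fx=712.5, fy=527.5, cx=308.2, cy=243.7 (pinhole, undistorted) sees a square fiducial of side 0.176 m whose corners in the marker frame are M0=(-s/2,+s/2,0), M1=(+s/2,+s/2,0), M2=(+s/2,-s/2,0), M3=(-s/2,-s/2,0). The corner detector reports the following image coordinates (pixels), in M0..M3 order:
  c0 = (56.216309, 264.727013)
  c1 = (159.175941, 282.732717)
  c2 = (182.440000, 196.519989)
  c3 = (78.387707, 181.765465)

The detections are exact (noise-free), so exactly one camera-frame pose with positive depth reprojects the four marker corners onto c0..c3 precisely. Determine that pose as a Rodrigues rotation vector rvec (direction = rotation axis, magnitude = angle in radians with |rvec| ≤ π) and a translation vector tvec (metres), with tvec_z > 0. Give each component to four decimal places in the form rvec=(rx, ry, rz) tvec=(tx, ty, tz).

rvec=(-0.0116, 0.2402, 0.2001) tvec=(-0.2873, -0.0253, 1.0764)

Intrinsics K: fx=712.5, fy=527.5, cx=308.2, cy=243.7
Marker side s = 0.176 m; corners in marker frame (Z=0):
  M0 = (-0.0880, +0.0880, 0)
  M1 = (+0.0880, +0.0880, 0)
  M2 = (+0.0880, -0.0880, 0)
  M3 = (-0.0880, -0.0880, 0)
Detected image corners:
  c0 = (56.216309, 264.727013) px
  c1 = (159.175941, 282.732717) px
  c2 = (182.440000, 196.519989) px
  c3 = (78.387707, 181.765465) px
Planar DLT: solve 8×8 A·h = b for H (H[2,2]=1):
  H  [+561.83256 -127.64180 +118.03866]
  H  [+42.01791 +483.10416 +231.32030]
  H  [-0.22062 +0.01156 +1.00000]
B = K⁻¹H; ‖b₁‖=0.929005, ‖b₂‖=0.929005; λ = 2/(‖b₁‖+‖b₂‖) = 1.076421, sign → tz>0 ⇒ λ=+1.076421
r₁ = λ·B[:,0] = (+0.95152,+0.19546,-0.23748); r₂ = λ·B[:,1] = (-0.19822,+0.98008,+0.01244)
r₃ = r₁×r₂ = (+0.23518,+0.03524,+0.97131); SVD([r₁ r₂ r₃]) → R = UVᵀ:
  R  [+0.95152 -0.19822 +0.23518]
  R  [+0.19546 +0.98008 +0.03524]
  R  [-0.23748 +0.01244 +0.97131]
t = (-0.28729, -0.02526, +1.07642) m
tr R = 2.902915; θ = arccos((tr R − 1)/2) = 0.312859 rad = 17.926°
axis k = ((R−Rᵀ)₃₂, (R−Rᵀ)₁₃, (R−Rᵀ)₂₁) / (2 sinθ) = (-0.037033, +0.767866, +0.639539)
rvec = θ·k = (-0.011586, +0.240234, +0.200086)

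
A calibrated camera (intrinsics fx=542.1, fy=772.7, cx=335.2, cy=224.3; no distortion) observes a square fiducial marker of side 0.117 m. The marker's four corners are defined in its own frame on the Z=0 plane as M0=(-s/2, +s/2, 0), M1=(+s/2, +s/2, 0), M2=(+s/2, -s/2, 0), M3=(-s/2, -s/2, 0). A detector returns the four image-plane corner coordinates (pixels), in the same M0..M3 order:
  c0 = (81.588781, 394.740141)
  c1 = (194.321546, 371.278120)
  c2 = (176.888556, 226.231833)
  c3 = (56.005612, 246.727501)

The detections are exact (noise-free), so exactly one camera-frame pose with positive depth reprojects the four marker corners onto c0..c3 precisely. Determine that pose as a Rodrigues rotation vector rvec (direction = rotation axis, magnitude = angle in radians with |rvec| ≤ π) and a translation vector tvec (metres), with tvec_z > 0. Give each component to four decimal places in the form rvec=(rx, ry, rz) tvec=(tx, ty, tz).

rvec=(0.3085, -0.1626, -0.0988) tvec=(-0.2151, 0.0640, 0.5639)

Intrinsics K: fx=542.1, fy=772.7, cx=335.2, cy=224.3
Marker side s = 0.117 m; corners in marker frame (Z=0):
  M0 = (-0.0585, +0.0585, 0)
  M1 = (+0.0585, +0.0585, 0)
  M2 = (+0.0585, -0.0585, 0)
  M3 = (-0.0585, -0.0585, 0)
Detected image corners:
  c0 = (81.588781, 394.740141) px
  c1 = (194.321546, 371.278120) px
  c2 = (176.888556, 226.231833) px
  c3 = (56.005612, 246.727501) px
Planar DLT: solve 8×8 A·h = b for H (H[2,2]=1):
  H  [+1029.72860 +253.18461 +128.41940]
  H  [-109.14475 +1422.35084 +311.93461]
  H  [+0.25542 +0.54933 +1.00000]
B = K⁻¹H; ‖b₁‖=1.773341, ‖b₂‖=1.773341; λ = 2/(‖b₁‖+‖b₂‖) = 0.563907, sign → tz>0 ⇒ λ=+0.563907
r₁ = λ·B[:,0] = (+0.98209,-0.12146,+0.14404); r₂ = λ·B[:,1] = (+0.07183,+0.94809,+0.30977)
r₃ = r₁×r₂ = (-0.17418,-0.29388,+0.93984); SVD([r₁ r₂ r₃]) → R = UVᵀ:
  R  [+0.98209 +0.07183 -0.17418]
  R  [-0.12146 +0.94809 -0.29388]
  R  [+0.14404 +0.30977 +0.93984]
t = (-0.21510, +0.06395, +0.56391) m
tr R = 2.870022; θ = arccos((tr R − 1)/2) = 0.362506 rad = 20.770°
axis k = ((R−Rᵀ)₃₂, (R−Rᵀ)₁₃, (R−Rᵀ)₂₁) / (2 sinθ) = (+0.851124, -0.448680, -0.272533)
rvec = θ·k = (+0.308537, -0.162649, -0.098795)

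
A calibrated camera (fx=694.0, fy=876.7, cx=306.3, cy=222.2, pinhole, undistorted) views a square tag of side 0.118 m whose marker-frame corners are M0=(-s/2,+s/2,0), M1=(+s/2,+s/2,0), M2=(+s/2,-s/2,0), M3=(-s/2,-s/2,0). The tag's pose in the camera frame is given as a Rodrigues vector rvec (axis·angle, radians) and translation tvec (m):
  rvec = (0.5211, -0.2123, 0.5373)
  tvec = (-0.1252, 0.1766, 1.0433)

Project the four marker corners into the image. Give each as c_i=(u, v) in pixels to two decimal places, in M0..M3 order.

Intrinsics K: fx=694.0, fy=876.7, cx=306.3, cy=222.2
Marker side s = 0.118 m; corners in marker frame (Z=0):
  M0 = (-0.0590, +0.0590, 0)
  M1 = (+0.0590, +0.0590, 0)
  M2 = (+0.0590, -0.0590, 0)
  M3 = (-0.0590, -0.0590, 0)
rvec = (0.5211, -0.2123, 0.5373), |rvec| = θ = 0.77802 rad = 44.577°
Rodrigues: sinθ=0.70187, 1−cosθ=0.28769; R = I + sinθ·[k]× + (1−cosθ)·[k]×²:
    [+0.84137 -0.53729 -0.05845]
    [+0.43213 +0.73373 -0.52431]
    [+0.32459 +0.41588 +0.84952]
t = (-0.1252, 0.1766, 1.0433) m
M0: Pc = R·M0+t = (-0.20654, +0.19439, +1.04869); u = 694.0·(-0.20654)/1.04869 + 306.3 = 169.6152, v = 876.7·(+0.19439)/1.04869 + 222.2 = 384.7133
M1: Pc = R·M1+t = (-0.10726, +0.24539, +1.08699); u = 694.0·(-0.10726)/1.08699 + 306.3 = 237.8190, v = 876.7·(+0.24539)/1.08699 + 222.2 = 420.1136
M2: Pc = R·M2+t = (-0.04386, +0.15881, +1.03791); u = 694.0·(-0.04386)/1.03791 + 306.3 = 276.9737, v = 876.7·(+0.15881)/1.03791 + 222.2 = 356.3392
M3: Pc = R·M3+t = (-0.14314, +0.10781, +0.99961); u = 694.0·(-0.14314)/0.99961 + 306.3 = 206.9219, v = 876.7·(+0.10781)/0.99961 + 222.2 = 316.7574

c0=(169.62, 384.71) c1=(237.82, 420.11) c2=(276.97, 356.34) c3=(206.92, 316.76)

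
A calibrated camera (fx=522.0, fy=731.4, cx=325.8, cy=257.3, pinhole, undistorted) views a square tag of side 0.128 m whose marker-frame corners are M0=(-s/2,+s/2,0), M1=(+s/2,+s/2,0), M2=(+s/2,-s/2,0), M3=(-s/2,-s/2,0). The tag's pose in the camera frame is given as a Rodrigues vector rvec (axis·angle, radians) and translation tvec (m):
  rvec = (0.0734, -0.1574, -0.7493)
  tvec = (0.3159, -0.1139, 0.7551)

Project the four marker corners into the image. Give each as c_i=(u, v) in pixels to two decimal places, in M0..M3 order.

c0=(541.90, 234.60) c1=(600.27, 152.03) c2=(546.47, 59.25) c3=(485.78, 141.71)

Intrinsics K: fx=522.0, fy=731.4, cx=325.8, cy=257.3
Marker side s = 0.128 m; corners in marker frame (Z=0):
  M0 = (-0.0640, +0.0640, 0)
  M1 = (+0.0640, +0.0640, 0)
  M2 = (+0.0640, -0.0640, 0)
  M3 = (-0.0640, -0.0640, 0)
rvec = (0.0734, -0.1574, -0.7493), |rvec| = θ = 0.76916 rad = 44.070°
Rodrigues: sinθ=0.69553, 1−cosθ=0.28151; R = I + sinθ·[k]× + (1−cosθ)·[k]×²:
    [+0.72106 +0.67208 -0.16850]
    [-0.68307 +0.73028 -0.01025]
    [+0.11616 +0.12249 +0.98565]
t = (0.3159, -0.1139, 0.7551) m
M0: Pc = R·M0+t = (+0.31277, -0.02345, +0.75551); u = 522.0·(+0.31277)/0.75551 + 325.8 = 541.8984, v = 731.4·(-0.02345)/0.75551 + 257.3 = 234.6025
M1: Pc = R·M1+t = (+0.40506, -0.11088, +0.77037); u = 522.0·(+0.40506)/0.77037 + 325.8 = 600.2661, v = 731.4·(-0.11088)/0.77037 + 257.3 = 152.0310
M2: Pc = R·M2+t = (+0.31903, -0.20435, +0.75469); u = 522.0·(+0.31903)/0.75469 + 325.8 = 546.4669, v = 731.4·(-0.20435)/0.75469 + 257.3 = 59.2533
M3: Pc = R·M3+t = (+0.22674, -0.11692, +0.73983); u = 522.0·(+0.22674)/0.73983 + 325.8 = 485.7810, v = 731.4·(-0.11692)/0.73983 + 257.3 = 141.7101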